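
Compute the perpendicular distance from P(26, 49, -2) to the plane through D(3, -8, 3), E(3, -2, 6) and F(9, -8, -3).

7

DE = (0, 6, 3) and DF = (6, 0, -6), so a normal is n = DE × DF = (-36, 18, -36).
Then n·(26, 49, -2) - (-360) = 378.
|n| = √(1296 + 324 + 1296) = 54, so the distance is |378|/54 = 7.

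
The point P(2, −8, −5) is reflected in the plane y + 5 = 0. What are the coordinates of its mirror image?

(2, -2, -5)

With n = (0, 1, 0), the signed offset is (n·P − (-5))/|n|² = -3/1 = -3.
P' = P − 2t·n = (2, −8, −5) − (-6)·(0, 1, 0) = (2, −2, −5).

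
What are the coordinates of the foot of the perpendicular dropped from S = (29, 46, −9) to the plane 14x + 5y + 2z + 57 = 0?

The perpendicular from S has direction n = (14, 5, 2): r = (29, 46, −9) + λ(14, 5, 2).
Substitute into the plane: n·(S + λn) = -57 gives 618 + 225λ = -57, so λ = -3.
Foot = (29, 46, −9) + (-3)·(14, 5, 2) = (−13, 31, −15).

(-13, 31, -15)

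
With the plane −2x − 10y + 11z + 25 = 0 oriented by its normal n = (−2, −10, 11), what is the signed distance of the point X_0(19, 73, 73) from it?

n·X_0 − (-25) = 60.
|n| = 15, so the signed distance is 60/15 = 4.

4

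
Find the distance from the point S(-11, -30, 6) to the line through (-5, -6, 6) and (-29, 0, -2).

A direction vector is d = (-24, 6, -8).
AP = (-6, -24, 0), and AP × d = (192, -48, -612).
|AP × d|² = 413712 and |d|² = 676, so the distance is √(413712/676) = √612 = 6√17.

6√17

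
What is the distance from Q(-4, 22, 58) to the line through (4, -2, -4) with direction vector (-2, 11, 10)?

Direction vector d = (-2, 11, 10).
AP = (-8, 24, 62); AP·d = 900, |AP|² = 4484, |d|² = 225.
distance² = |AP|² − (AP·d)²/|d|² = 4484 − 810000/225 = 884, so the distance is 2√221.

2√221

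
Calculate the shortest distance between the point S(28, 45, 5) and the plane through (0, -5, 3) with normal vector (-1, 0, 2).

The plane has equation n·(r − (0, -5, 3)) = 0, i.e. n·r = 6.
Then n·(28, 45, 5) - 6 = -24.
|n| = √(1 + 0 + 4) = √5, so the distance is |-24|/√5 = 24√5/5.

24√5/5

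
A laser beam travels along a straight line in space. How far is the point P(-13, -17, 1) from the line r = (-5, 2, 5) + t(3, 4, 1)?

5

Direction vector d = (3, 4, 1).
AP = (-8, -19, -4), and AP × d = (-3, -4, 25).
|AP × d|² = 650 and |d|² = 26, so the distance is √(650/26) = √25 = 5.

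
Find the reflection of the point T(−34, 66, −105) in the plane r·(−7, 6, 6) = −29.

(-332/11, 690/11, -1191/11)

n = (−7, 6, 6), |n|² = 121, n·T − (-29) = 33, so t = 33/121 = 3/11.
Foot F = T − (3/11)·n = (−353/11, 708/11, −1173/11); the reflection is 2F − T = (−332/11, 690/11, −1191/11).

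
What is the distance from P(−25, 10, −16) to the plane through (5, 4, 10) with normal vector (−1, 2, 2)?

The plane has equation n·(r − (5, 4, 10)) = 0, i.e. n·r = 23.
Then n·(−25, 10, −16) − 23 = −10.
|n| = √(1 + 4 + 4) = 3, so the distance is |-10|/3 = 10/3.

10/3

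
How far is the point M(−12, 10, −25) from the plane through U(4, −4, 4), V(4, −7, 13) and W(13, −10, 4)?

UV = (0, −3, 9) and UW = (9, −6, 0), so a normal is n = UV × UW = (54, 81, 27).
d = |54·(-12) + 81·10 + 27·(-25) − 0| / √(2916 + 6561 + 729) = |-513| / (27√14) = 19√14/14.

19√14/14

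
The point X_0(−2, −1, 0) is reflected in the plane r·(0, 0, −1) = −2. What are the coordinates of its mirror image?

With n = (0, 0, −1), the signed offset is (n·X_0 − (-2))/|n|² = 2/1 = 2.
X_0' = X_0 − 2t·n = (−2, −1, 0) − 4·(0, 0, −1) = (−2, −1, 4).

(-2, -1, 4)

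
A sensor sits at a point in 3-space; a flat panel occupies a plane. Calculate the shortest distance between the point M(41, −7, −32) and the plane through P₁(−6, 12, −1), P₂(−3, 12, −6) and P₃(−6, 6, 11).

28/√70

P₁P₂ = (3, 0, −5) and P₁P₃ = (0, −6, 12), so a normal is n = P₁P₂ × P₁P₃ = (−30, −36, −18).
Then n·(41, −7, −32) − (−234) = −168.
|n| = √(900 + 1296 + 324) = 6√70, so the distance is |-168|/(6√70) = 28/√70.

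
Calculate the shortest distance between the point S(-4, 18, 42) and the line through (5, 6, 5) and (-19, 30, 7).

3√145

A direction vector is d = (-24, 24, 2).
AP = (-9, 12, 37); AP·d = 578, |AP|² = 1594, |d|² = 1156.
distance² = |AP|² − (AP·d)²/|d|² = 1594 − 334084/1156 = 1305, so the distance is 3√145.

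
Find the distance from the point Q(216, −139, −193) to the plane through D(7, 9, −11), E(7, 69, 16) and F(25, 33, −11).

8

DE = (0, 60, 27) and DF = (18, 24, 0), so a normal is n = DE × DF = (−648, 486, −1080).
Then n·(216, −139, −193) − 11718 = −10800.
|n| = √(419904 + 236196 + 1166400) = 1350, so the distance is |-10800|/1350 = 8.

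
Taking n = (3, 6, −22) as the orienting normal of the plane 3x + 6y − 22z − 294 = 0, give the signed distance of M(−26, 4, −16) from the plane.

4/23

n·M − 294 = 4.
|n| = 23, so the signed distance is 4/23.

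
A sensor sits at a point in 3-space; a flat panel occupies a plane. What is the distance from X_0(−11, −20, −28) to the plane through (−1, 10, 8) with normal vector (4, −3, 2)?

The plane has equation n·(r − (−1, 10, 8)) = 0, i.e. n·r = -18.
Then n·(−11, −20, −28) − (−18) = −22.
|n| = √(16 + 9 + 4) = √29, so the distance is |-22|/√29 = 22√29/29.

22/√29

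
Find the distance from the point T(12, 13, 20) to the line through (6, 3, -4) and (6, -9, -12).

A direction vector is d = (0, -12, -8).
AP = (6, 10, 24), and AP × d = (208, 48, -72).
|AP × d|² = 50752 and |d|² = 208, so the distance is √(50752/208) = √244 = 2√61.

2√61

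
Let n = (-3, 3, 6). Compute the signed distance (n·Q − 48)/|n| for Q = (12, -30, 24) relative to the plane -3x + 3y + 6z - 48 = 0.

-5√6/3

n·Q − 48 = -30.
|n| = 3√6, so the signed distance is -5√6/3.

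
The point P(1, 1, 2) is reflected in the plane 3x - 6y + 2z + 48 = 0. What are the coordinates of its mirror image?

(-5, 13, -2)

With n = (3, -6, 2), the signed offset is (n·P − (-48))/|n|² = 49/49 = 1.
P' = P − 2t·n = (1, 1, 2) − 2·(3, -6, 2) = (-5, 13, -2).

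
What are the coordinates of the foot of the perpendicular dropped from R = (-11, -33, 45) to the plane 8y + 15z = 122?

The perpendicular from R has direction n = (0, 8, 15): r = (-11, -33, 45) + t(0, 8, 15).
Substitute into the plane: n·(R + tn) = 122 gives 411 + 289t = 122, so t = -1.
Foot = (-11, -33, 45) + (-1)·(0, 8, 15) = (-11, -41, 30).

(-11, -41, 30)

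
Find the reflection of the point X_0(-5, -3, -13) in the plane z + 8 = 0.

With n = (0, 0, 1), the signed offset is (n·X_0 − (-8))/|n|² = -5/1 = -5.
X_0' = X_0 − 2t·n = (-5, -3, -13) − (-10)·(0, 0, 1) = (-5, -3, -3).

(-5, -3, -3)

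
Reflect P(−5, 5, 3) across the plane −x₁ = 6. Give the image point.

(-7, 5, 3)

With n = (−1, 0, 0), the signed offset is (n·P − 6)/|n|² = -1/1 = -1.
P' = P − 2t·n = (−5, 5, 3) − (-2)·(−1, 0, 0) = (−7, 5, 3).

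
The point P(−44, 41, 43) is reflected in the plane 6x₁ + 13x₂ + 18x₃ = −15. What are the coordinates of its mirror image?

(-68, -11, -29)

With n = (6, 13, 18), the signed offset is (n·P − (-15))/|n|² = 1058/529 = 2.
P' = P − 2t·n = (−44, 41, 43) − 4·(6, 13, 18) = (−68, −11, −29).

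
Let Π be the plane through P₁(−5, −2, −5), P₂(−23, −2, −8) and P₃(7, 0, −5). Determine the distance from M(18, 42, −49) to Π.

P₁P₂ = (−18, 0, −3) and P₁P₃ = (12, 2, 0), so a normal is n = P₁P₂ × P₁P₃ = (6, −36, −36).
Then n·(18, 42, −49) − 222 = 138.
|n| = √(36 + 1296 + 1296) = 6√73, so the distance is |138|/(6√73) = 23√73/73.

23√73/73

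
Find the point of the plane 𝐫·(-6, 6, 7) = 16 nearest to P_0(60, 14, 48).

(684/11, 130/11, 500/11)

The perpendicular from P_0 has direction n = (-6, 6, 7): r = (60, 14, 48) + t(-6, 6, 7).
Substitute into the plane: n·(P_0 + tn) = 16 gives 60 + 121t = 16, so t = -4/11.
Foot = (60, 14, 48) + (-4/11)·(-6, 6, 7) = (684/11, 130/11, 500/11).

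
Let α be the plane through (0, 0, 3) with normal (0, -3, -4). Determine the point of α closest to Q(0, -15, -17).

The perpendicular from Q has direction n = (0, -3, -4): r = (0, -15, -17) + t(0, -3, -4).
Substitute into the plane: n·(Q + tn) = -12 gives 113 + 25t = -12, so t = -5.
Foot = (0, -15, -17) + (-5)·(0, -3, -4) = (0, 0, 3).

(0, 0, 3)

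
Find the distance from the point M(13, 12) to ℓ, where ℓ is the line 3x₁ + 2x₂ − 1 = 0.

62√13/13

The normal to the line is n = (3, 2) with |n| = √13.
|n·M − 1| = |63 − 1| = 62, so the distance is 62/√13 = 62√13/13.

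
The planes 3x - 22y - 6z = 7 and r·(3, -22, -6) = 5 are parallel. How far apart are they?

With common normal n = (3, -22, -6) (|n| = 23), the distance is |7 − 5|/|n| = 2/23.

2/23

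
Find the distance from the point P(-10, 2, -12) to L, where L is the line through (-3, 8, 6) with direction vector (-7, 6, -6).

12√2

Direction vector d = (-7, 6, -6).
AP = (-7, -6, -18), and AP × d = (144, 84, -84).
|AP × d|² = 34848 and |d|² = 121, so the distance is √(34848/121) = √288 = 12√2.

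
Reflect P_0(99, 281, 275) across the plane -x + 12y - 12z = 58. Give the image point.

(1673/17, 4897/17, 4555/17)

With n = (-1, 12, -12), the signed offset is (n·P_0 − 58)/|n|² = -85/289 = -5/17.
P_0' = P_0 − 2t·n = (99, 281, 275) − (-10/17)·(-1, 12, -12) = (1673/17, 4897/17, 4555/17).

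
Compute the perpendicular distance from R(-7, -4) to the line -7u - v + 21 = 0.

37√2/5

d = |(-7)·(-7) + (-1)·(-4) − (-21)| / √(49 + 1) = |74|/(5√2) = 37√2/5.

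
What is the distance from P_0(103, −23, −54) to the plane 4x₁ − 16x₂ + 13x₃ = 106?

d = |4·103 + (-16)·(-23) + 13·(-54) − 106| / √(16 + 256 + 169) = |-28| / 21 = 4/3.

4/3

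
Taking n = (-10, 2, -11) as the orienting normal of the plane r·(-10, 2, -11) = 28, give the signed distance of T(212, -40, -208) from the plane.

4

n·T − 28 = 60.
|n| = 15, so the signed distance is 60/15 = 4.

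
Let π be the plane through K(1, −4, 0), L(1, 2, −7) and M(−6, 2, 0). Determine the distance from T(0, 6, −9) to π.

10/11

KL = (0, 6, −7) and KM = (−7, 6, 0), so a normal is n = KL × KM = (42, 49, 42).
Then n·(0, 6, −9) − (−154) = 70.
|n| = √(1764 + 2401 + 1764) = 77, so the distance is |70|/77 = 10/11.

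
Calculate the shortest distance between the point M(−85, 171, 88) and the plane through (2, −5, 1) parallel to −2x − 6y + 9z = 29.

9

Parallel planes share the normal n = (−2, −6, 9); since (2, −5, 1) lies on the plane, its equation is −2x − 6y + 9z = 35.
Then n·(−85, 171, 88) − 35 = −99.
|n| = √(4 + 36 + 81) = 11, so the distance is |-99|/11 = 9.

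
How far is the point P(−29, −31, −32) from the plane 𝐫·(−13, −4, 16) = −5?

n = (−13, −4, 16); n·P − (-5) = -6; |n| = 21; distance = 6/21 = 2/7.

2/7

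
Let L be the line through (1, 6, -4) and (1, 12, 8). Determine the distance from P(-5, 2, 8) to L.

2√29

A direction vector is d = (0, 6, 12).
AP = (-6, -4, 12), and AP × d = (-120, 72, -36).
|AP × d|² = 20880 and |d|² = 180, so the distance is √(20880/180) = √116 = 2√29.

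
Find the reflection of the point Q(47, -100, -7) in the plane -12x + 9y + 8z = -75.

With n = (-12, 9, 8), the signed offset is (n·Q − (-75))/|n|² = -1445/289 = -5.
Q' = Q − 2t·n = (47, -100, -7) − (-10)·(-12, 9, 8) = (-73, -10, 73).

(-73, -10, 73)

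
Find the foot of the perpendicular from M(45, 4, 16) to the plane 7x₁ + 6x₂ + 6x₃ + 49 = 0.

(17, -20, -8)

n = (7, 6, 6), |n|² = 121, and n·M − (-49) = 484.
t = 484/121 = 4, so the foot is M − t·n = (45, 4, 16) − 4·(7, 6, 6) = (17, -20, -8).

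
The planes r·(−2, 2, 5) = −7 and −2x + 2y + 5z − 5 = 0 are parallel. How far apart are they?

With common normal n = (−2, 2, 5) (|n| = √33), the distance is |(-7) − 5|/|n| = 12/√33.

12/√33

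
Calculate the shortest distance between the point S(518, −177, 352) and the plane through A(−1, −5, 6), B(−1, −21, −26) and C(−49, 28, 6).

AB = (0, −16, −32) and AC = (−48, 33, 0), so a normal is n = AB × AC = (1056, 1536, −768).
Then n·(518, −177, 352) − (−13344) = 18144.
|n| = √(1115136 + 2359296 + 589824) = 2016, so the distance is |18144|/2016 = 9.

9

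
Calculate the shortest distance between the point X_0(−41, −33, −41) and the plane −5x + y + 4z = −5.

Normal vector n = (−5, 1, 4), and n·(−41, −33, −41) − (−5) = 13.
|n| = √(25 + 1 + 16) = √42, so the distance is |13|/√42 = 13/√42.

13√42/42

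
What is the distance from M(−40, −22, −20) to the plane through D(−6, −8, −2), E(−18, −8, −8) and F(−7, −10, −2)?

DE = (−12, 0, −6) and DF = (−1, −2, 0), so a normal is n = DE × DF = (−12, 6, 24).
Then n·(−40, −22, −20) − (−24) = −108.
|n| = √(144 + 36 + 576) = 6√21, so the distance is |-108|/(6√21) = 6√21/7.

6√21/7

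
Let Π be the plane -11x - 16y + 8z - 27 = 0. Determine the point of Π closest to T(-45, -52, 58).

The perpendicular from T has direction n = (-11, -16, 8): r = (-45, -52, 58) + λ(-11, -16, 8).
Substitute into the plane: n·(T + λn) = 27 gives 1791 + 441λ = 27, so λ = -4.
Foot = (-45, -52, 58) + (-4)·(-11, -16, 8) = (-1, 12, 26).

(-1, 12, 26)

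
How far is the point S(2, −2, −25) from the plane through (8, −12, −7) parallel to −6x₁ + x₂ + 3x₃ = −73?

8/√46

Parallel planes share the normal n = (−6, 1, 3); since (8, −12, −7) lies on the plane, its equation is −6x₁ + x₂ + 3x₃ = -81.
d = |(-6)·2 + 1·(-2) + 3·(-25) − (-81)| / √(36 + 1 + 9) = |-8| / √46 = 4√46/23.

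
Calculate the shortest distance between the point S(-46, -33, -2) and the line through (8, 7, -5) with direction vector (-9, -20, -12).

Direction vector d = (-9, -20, -12).
AP = (-54, -40, 3); AP·d = 1250, |AP|² = 4525, |d|² = 625.
distance² = |AP|² − (AP·d)²/|d|² = 4525 − 1562500/625 = 2025, so the distance is 45.

45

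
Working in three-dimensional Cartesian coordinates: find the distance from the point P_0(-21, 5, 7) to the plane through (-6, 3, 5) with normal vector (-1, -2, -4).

√21/7

The plane has equation n·(r − (-6, 3, 5)) = 0, i.e. n·r = -20.
d = |(-1)·(-21) + (-2)·5 + (-4)·7 − (-20)| / √(1 + 4 + 16) = |3| / √21 = √21/7.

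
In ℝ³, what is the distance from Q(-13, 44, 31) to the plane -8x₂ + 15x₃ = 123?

10/17

d = |(-8)·44 + 15·31 − 123| / √(0 + 64 + 225) = |-10| / 17 = 10/17.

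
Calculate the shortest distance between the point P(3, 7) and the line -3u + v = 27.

The normal to the line is n = (-3, 1) with |n| = √10.
|n·P − 27| = |-2 − 27| = 29, so the distance is 29/√10.

29/√10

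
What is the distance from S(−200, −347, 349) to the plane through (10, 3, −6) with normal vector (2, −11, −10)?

8

The plane has equation n·(r − (10, 3, −6)) = 0, i.e. n·r = 47.
n = (2, −11, −10); n·P − 47 = -120; |n| = 15; distance = 120/15 = 8.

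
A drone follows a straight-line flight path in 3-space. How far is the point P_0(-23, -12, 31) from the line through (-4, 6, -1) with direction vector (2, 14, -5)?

Direction vector d = (2, 14, -5).
AP = (-19, -18, 32); AP·d = -450, |AP|² = 1709, |d|² = 225.
distance² = |AP|² − (AP·d)²/|d|² = 1709 − 202500/225 = 809, so the distance is √809.

√809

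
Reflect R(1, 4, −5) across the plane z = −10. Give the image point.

(1, 4, -15)

With n = (0, 0, 1), the signed offset is (n·R − (-10))/|n|² = 5/1 = 5.
R' = R − 2t·n = (1, 4, −5) − 10·(0, 0, 1) = (1, 4, −15).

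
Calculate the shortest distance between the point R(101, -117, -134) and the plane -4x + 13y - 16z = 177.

2

Normal vector n = (-4, 13, -16), and n·(101, -117, -134) - 177 = 42.
|n| = √(16 + 169 + 256) = 21, so the distance is |42|/21 = 2.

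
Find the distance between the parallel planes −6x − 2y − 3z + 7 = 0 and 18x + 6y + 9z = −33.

18/7

Divide the second equation by -3 to match normals: −6x − 2y − 3z = 11.
With common normal n = (−6, −2, −3) (|n| = 7), the distance is |(-7) − 11|/|n| = 18/7.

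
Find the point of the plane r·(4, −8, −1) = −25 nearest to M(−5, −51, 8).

(-25, -11, 13)

The perpendicular from M has direction n = (4, −8, −1): r = (−5, −51, 8) + λ(4, −8, −1).
Substitute into the plane: n·(M + λn) = -25 gives 380 + 81λ = -25, so λ = -5.
Foot = (−5, −51, 8) + (-5)·(4, −8, −1) = (−25, −11, 13).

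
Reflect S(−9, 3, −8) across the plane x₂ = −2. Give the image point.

n = (0, 1, 0), |n|² = 1, n·S − (-2) = 5, so t = 5/1 = 5.
Foot F = S − 5·n = (−9, −2, −8); the reflection is 2F − S = (−9, −7, −8).

(-9, -7, -8)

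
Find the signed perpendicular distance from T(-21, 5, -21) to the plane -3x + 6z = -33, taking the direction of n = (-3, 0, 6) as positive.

n·T − (-33) = -30.
|n| = 3√5, so the signed distance is -2√5.

-2√5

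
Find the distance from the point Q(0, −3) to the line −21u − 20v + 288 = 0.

12

d = |(-21)·0 + (-20)·(-3) − (-288)| / √(441 + 400) = |348|/29 = 12.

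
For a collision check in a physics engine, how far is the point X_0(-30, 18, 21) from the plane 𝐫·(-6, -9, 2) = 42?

18/11

d = |(-6)·(-30) + (-9)·18 + 2·21 − 42| / √(36 + 81 + 4) = |18| / 11 = 18/11.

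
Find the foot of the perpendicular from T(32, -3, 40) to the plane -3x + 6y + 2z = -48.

The perpendicular from T has direction n = (-3, 6, 2): r = (32, -3, 40) + λ(-3, 6, 2).
Substitute into the plane: n·(T + λn) = -48 gives -34 + 49λ = -48, so λ = -2/7.
Foot = (32, -3, 40) + (-2/7)·(-3, 6, 2) = (230/7, -33/7, 276/7).

(230/7, -33/7, 276/7)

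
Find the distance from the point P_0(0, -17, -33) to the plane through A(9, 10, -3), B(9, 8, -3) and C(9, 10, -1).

9

AB = (0, -2, 0) and AC = (0, 0, 2), so a normal is n = AB × AC = (-4, 0, 0).
Then n·(0, -17, -33) - (-36) = 36.
|n| = √(16 + 0 + 0) = 4, so the distance is |36|/4 = 9.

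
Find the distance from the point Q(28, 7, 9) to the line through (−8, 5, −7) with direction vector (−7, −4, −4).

Direction vector d = (−7, −4, −4).
AP = (36, 2, 16), and AP × d = (56, 32, −130).
|AP × d|² = 21060 and |d|² = 81, so the distance is √(21060/81) = √260 = 2√65.

2√65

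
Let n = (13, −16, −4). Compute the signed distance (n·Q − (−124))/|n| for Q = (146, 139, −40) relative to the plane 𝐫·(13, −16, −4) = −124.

-2

n·Q − (-124) = -42.
|n| = 21, so the signed distance is -42/21 = -2.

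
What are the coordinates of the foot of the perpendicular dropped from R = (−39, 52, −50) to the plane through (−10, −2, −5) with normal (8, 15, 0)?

(-55, 22, -50)

n = (8, 15, 0), |n|² = 289, and n·R − (-110) = 578.
t = 578/289 = 2, so the foot is R − t·n = (−39, 52, −50) − 2·(8, 15, 0) = (−55, 22, −50).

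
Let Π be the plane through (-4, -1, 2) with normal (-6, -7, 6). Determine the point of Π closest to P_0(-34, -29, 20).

(-10, -1, -4)

n = (-6, -7, 6), |n|² = 121, and n·P_0 − 43 = 484.
t = 484/121 = 4, so the foot is P_0 − t·n = (-34, -29, 20) − 4·(-6, -7, 6) = (-10, -1, -4).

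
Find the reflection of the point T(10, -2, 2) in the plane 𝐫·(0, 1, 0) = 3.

(10, 8, 2)

n = (0, 1, 0), |n|² = 1, n·T − 3 = -5, so t = -5/1 = -5.
Foot F = T − (-5)·n = (10, 3, 2); the reflection is 2F − T = (10, 8, 2).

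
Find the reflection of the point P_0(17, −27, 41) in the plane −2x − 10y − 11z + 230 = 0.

With n = (−2, −10, −11), the signed offset is (n·P_0 − (-230))/|n|² = 15/225 = 1/15.
P_0' = P_0 − 2t·n = (17, −27, 41) − (2/15)·(−2, −10, −11) = (259/15, −77/3, 637/15).

(259/15, -77/3, 637/15)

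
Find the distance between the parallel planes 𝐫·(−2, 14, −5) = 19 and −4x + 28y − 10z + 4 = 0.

Divide the second equation by 2 to match normals: −2x + 14y − 5z = -2.
With common normal n = (−2, 14, −5) (|n| = 15), the distance is |19 − (-2)|/|n| = 21/15 = 7/5.

7/5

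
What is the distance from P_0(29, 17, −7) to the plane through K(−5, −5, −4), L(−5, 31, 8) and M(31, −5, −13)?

22/13

KL = (0, 36, 12) and KM = (36, 0, −9), so a normal is n = KL × KM = (−324, 432, −1296).
d = |(-324)·29 + 432·17 + (-1296)·(-7) − 4644| / √(104976 + 186624 + 1679616) = |2376| / 1404 = 22/13.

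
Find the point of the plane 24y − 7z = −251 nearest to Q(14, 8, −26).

(14, -16, -19)

The perpendicular from Q has direction n = (0, 24, −7): r = (14, 8, −26) + t(0, 24, −7).
Substitute into the plane: n·(Q + tn) = -251 gives 374 + 625t = -251, so t = -1.
Foot = (14, 8, −26) + (-1)·(0, 24, −7) = (14, −16, −19).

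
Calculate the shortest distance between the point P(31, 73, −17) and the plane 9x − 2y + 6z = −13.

Normal vector n = (9, −2, 6), and n·(31, 73, −17) − (−13) = 44.
|n| = √(81 + 4 + 36) = 11, so the distance is |44|/11 = 4.

4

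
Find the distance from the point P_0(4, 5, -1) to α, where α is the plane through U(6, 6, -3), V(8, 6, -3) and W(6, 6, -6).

UV = (2, 0, 0) and UW = (0, 0, -3), so a normal is n = UV × UW = (0, 6, 0).
Then n·(4, 5, -1) - 36 = -6.
|n| = √(0 + 36 + 0) = 6, so the distance is |-6|/6 = 1.

1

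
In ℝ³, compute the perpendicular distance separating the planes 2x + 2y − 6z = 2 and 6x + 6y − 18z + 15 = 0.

Divide the second equation by 3 to match normals: 2x + 2y − 6z = -5.
With common normal n = (2, 2, −6) (|n| = 2√11), the distance is |2 − (-5)|/|n| = 7/(2√11).

7√11/22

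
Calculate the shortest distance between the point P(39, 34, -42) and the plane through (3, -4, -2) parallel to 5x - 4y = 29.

Parallel planes share the normal n = (5, -4, 0); since (3, -4, -2) lies on the plane, its equation is 5x - 4y = 31.
n = (5, -4, 0); n·P − 31 = 28; |n| = √41; distance = 28/√41 = 28√41/41.

28√41/41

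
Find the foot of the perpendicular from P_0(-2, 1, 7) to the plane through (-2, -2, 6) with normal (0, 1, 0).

(-2, -2, 7)

The perpendicular from P_0 has direction n = (0, 1, 0): r = (-2, 1, 7) + μ(0, 1, 0).
Substitute into the plane: n·(P_0 + μn) = -2 gives 1 + 1μ = -2, so μ = -3.
Foot = (-2, 1, 7) + (-3)·(0, 1, 0) = (-2, -2, 7).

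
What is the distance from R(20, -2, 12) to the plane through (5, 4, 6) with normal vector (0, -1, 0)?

The plane has equation n·(r − (5, 4, 6)) = 0, i.e. n·r = -4.
n = (0, -1, 0); n·P − (-4) = 6; |n| = 1; distance = 6/1 = 6.

6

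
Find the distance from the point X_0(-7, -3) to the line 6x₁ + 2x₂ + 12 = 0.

18/√10

The normal to the line is n = (6, 2) with |n| = 2√10.
|n·X_0 − (-12)| = |-48 − (-12)| = 36, so the distance is 36/(2√10) = 9√10/5.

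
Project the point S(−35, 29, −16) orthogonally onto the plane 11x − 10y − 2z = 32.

(-2, -1, -22)

The perpendicular from S has direction n = (11, −10, −2): r = (−35, 29, −16) + λ(11, −10, −2).
Substitute into the plane: n·(S + λn) = 32 gives -643 + 225λ = 32, so λ = 3.
Foot = (−35, 29, −16) + 3·(11, −10, −2) = (−2, −1, −22).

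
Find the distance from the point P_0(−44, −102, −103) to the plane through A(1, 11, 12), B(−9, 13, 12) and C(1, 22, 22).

AB = (−10, 2, 0) and AC = (0, 11, 10), so a normal is n = AB × AC = (20, 100, −110).
d = |20·(-44) + 100·(-102) + (-110)·(-103) − (-200)| / √(400 + 10000 + 12100) = |450| / 150 = 3.

3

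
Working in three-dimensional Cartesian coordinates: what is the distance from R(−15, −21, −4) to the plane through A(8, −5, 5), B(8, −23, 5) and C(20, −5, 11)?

AB = (0, −18, 0) and AC = (12, 0, 6), so a normal is n = AB × AC = (−108, 0, 216).
Then n·(−15, −21, −4) − 216 = 540.
|n| = √(11664 + 0 + 46656) = 108√5, so the distance is |540|/(108√5) = √5.

√5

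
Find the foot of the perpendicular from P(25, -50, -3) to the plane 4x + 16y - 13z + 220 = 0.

n = (4, 16, -13), |n|² = 441, and n·P − (-220) = -441.
t = -441/441 = -1, so the foot is P − t·n = (25, -50, -3) − (-1)·(4, 16, -13) = (29, -34, -16).

(29, -34, -16)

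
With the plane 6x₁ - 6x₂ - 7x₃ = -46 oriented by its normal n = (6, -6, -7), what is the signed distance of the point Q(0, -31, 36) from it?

-20/11

n·Q − (-46) = -20.
|n| = 11, so the signed distance is -20/11.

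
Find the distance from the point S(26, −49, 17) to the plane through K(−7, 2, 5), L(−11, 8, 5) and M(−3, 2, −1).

KL = (−4, 6, 0) and KM = (4, 0, −6), so a normal is n = KL × KM = (−36, −24, −24).
d = |(-36)·26 + (-24)·(-49) + (-24)·17 − 84| / √(1296 + 576 + 576) = |-252| / (12√17) = 21√17/17.

21√17/17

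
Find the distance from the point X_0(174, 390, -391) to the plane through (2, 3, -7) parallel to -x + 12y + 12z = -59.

8

Parallel planes share the normal n = (-1, 12, 12); since (2, 3, -7) lies on the plane, its equation is -x + 12y + 12z = -50.
Then n·(174, 390, -391) - (-50) = -136.
|n| = √(1 + 144 + 144) = 17, so the distance is |-136|/17 = 8.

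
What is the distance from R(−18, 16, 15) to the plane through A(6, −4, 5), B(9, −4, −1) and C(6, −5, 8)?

11√14/7

AB = (3, 0, −6) and AC = (0, −1, 3), so a normal is n = AB × AC = (−6, −9, −3).
d = |(-6)·(-18) + (-9)·16 + (-3)·15 − (-15)| / √(36 + 81 + 9) = |-66| / (3√14) = 11√14/7.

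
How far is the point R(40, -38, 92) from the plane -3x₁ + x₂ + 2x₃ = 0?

Normal vector n = (-3, 1, 2), and n·(40, -38, 92) - 0 = 26.
|n| = √(9 + 1 + 4) = √14, so the distance is |26|/√14 = 26/√14.

26/√14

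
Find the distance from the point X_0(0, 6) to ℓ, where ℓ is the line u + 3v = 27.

The normal to the line is n = (1, 3) with |n| = √10.
|n·X_0 − 27| = |18 − 27| = 9, so the distance is 9/√10 = 9√10/10.

9√10/10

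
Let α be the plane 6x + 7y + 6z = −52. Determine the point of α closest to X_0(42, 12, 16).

The perpendicular from X_0 has direction n = (6, 7, 6): r = (42, 12, 16) + λ(6, 7, 6).
Substitute into the plane: n·(X_0 + λn) = -52 gives 432 + 121λ = -52, so λ = -4.
Foot = (42, 12, 16) + (-4)·(6, 7, 6) = (18, −16, −8).

(18, -16, -8)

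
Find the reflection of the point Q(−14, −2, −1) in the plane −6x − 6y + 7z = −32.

With n = (−6, −6, 7), the signed offset is (n·Q − (-32))/|n|² = 121/121 = 1.
Q' = Q − 2t·n = (−14, −2, −1) − 2·(−6, −6, 7) = (−2, 10, −15).

(-2, 10, -15)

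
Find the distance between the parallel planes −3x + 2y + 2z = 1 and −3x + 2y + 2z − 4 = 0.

With common normal n = (−3, 2, 2) (|n| = √17), the distance is |1 − 4|/|n| = 3/√17.

3√17/17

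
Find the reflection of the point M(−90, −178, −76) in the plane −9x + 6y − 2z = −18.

With n = (−9, 6, −2), the signed offset is (n·M − (-18))/|n|² = -88/121 = -8/11.
M' = M − 2t·n = (−90, −178, −76) − (-16/11)·(−9, 6, −2) = (−1134/11, −1862/11, −868/11).

(-1134/11, -1862/11, -868/11)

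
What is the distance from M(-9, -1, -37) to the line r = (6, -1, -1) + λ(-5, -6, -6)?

Direction vector d = (-5, -6, -6).
AP = (-15, 0, -36), and AP × d = (-216, 90, 90).
|AP × d|² = 62856 and |d|² = 97, so the distance is √(62856/97) = √648 = 18√2.

18√2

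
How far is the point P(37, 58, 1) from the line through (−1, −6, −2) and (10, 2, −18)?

√3785

A direction vector is d = (11, 8, −16).
AP = (38, 64, 3); AP·d = 882, |AP|² = 5549, |d|² = 441.
distance² = |AP|² − (AP·d)²/|d|² = 5549 − 777924/441 = 3785, so the distance is √3785.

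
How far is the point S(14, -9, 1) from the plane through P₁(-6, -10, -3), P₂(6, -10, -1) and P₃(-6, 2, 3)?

√46/46

P₁P₂ = (12, 0, 2) and P₁P₃ = (0, 12, 6), so a normal is n = P₁P₂ × P₁P₃ = (-24, -72, 144).
d = |(-24)·14 + (-72)·(-9) + 144·1 − 432| / √(576 + 5184 + 20736) = |24| / (24√46) = 1/√46.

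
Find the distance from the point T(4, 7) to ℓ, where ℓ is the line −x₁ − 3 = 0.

The normal to the line is n = (−1, 0) with |n| = 1.
|n·T − 3| = |-4 − 3| = 7, so the distance is 7/1 = 7.

7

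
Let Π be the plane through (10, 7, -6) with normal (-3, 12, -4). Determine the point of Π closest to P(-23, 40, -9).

(-14, 4, 3)

n = (-3, 12, -4), |n|² = 169, and n·P − 78 = 507.
t = 507/169 = 3, so the foot is P − t·n = (-23, 40, -9) − 3·(-3, 12, -4) = (-14, 4, 3).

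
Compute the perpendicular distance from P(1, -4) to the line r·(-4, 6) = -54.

d = |(-4)·1 + 6·(-4) − (-54)| / √(16 + 36) = |26|/(2√13) = √13.

√13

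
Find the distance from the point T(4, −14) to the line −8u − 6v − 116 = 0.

The normal to the line is n = (−8, −6) with |n| = 10.
|n·T − 116| = |52 − 116| = 64, so the distance is 64/10 = 32/5.

32/5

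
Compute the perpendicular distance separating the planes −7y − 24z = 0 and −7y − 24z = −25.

With common normal n = (0, −7, −24) (|n| = 25), the distance is |0 − (-25)|/|n| = 25/25 = 1.

1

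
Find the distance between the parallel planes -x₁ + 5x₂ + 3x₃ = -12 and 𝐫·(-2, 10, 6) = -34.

Divide the second equation by 2 to match normals: -x₁ + 5x₂ + 3x₃ = -17.
Both planes have normal n = (-1, 5, 3), |n| = √35. Any point on the first plane is at distance |(-17) − (-12)|/|n| = 5/√35 from the second.

√35/7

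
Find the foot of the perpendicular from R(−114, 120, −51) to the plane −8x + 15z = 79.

(-1906/17, 120, -927/17)

n = (−8, 0, 15), |n|² = 289, and n·R − 79 = 68.
t = 68/289 = 4/17, so the foot is R − t·n = (−114, 120, −51) − (4/17)·(−8, 0, 15) = (−1906/17, 120, −927/17).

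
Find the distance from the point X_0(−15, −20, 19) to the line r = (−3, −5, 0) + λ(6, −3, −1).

Direction vector d = (6, −3, −1).
AP = (−12, −15, 19); AP·d = -46, |AP|² = 730, |d|² = 46.
distance² = |AP|² − (AP·d)²/|d|² = 730 − 2116/46 = 684, so the distance is 6√19.

6√19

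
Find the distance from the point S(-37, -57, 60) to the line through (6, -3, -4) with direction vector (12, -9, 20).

Direction vector d = (12, -9, 20).
AP = (-43, -54, 64), and AP × d = (-504, 1628, 1035).
|AP × d|² = 3975625 and |d|² = 625, so the distance is √(3975625/625) = √6361.

√6361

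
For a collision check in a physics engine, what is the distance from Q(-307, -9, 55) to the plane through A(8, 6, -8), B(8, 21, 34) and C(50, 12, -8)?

AB = (0, 15, 42) and AC = (42, 6, 0), so a normal is n = AB × AC = (-252, 1764, -630).
Then n·(-307, -9, 55) - 13608 = 13230.
|n| = √(63504 + 3111696 + 396900) = 1890, so the distance is |13230|/1890 = 7.

7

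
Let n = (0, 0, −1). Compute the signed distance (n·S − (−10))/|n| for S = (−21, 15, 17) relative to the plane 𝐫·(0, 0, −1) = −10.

n·S − (-10) = -7.
|n| = 1, so the signed distance is -7/1 = -7.

-7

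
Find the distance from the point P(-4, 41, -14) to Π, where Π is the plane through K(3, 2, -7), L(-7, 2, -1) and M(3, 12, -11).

KL = (-10, 0, 6) and KM = (0, 10, -4), so a normal is n = KL × KM = (-60, -40, -100).
d = |(-60)·(-4) + (-40)·41 + (-100)·(-14) − 440| / √(3600 + 1600 + 10000) = |-440| / (20√38) = 11√38/19.

11√38/19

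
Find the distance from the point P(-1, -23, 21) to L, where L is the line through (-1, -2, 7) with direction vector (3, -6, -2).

21

Direction vector d = (3, -6, -2).
AP = (0, -21, 14), and AP × d = (126, 42, 63).
|AP × d|² = 21609 and |d|² = 49, so the distance is √(21609/49) = √441 = 21.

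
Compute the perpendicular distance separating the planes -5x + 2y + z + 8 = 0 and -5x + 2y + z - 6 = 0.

7√30/15

With common normal n = (-5, 2, 1) (|n| = √30), the distance is |(-8) − 6|/|n| = 14/√30.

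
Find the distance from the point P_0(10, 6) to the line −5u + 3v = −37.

5√34/34

d = |(-5)·10 + 3·6 − (-37)| / √(25 + 9) = |5|/√34 = 5/√34.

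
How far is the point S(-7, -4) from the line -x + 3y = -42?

The normal to the line is n = (-1, 3) with |n| = √10.
|n·S − (-42)| = |-5 − (-42)| = 37, so the distance is 37/√10.

37/√10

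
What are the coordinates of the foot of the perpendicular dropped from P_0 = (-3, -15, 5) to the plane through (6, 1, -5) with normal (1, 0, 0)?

n = (1, 0, 0), |n|² = 1, and n·P_0 − 6 = -9.
t = -9/1 = -9, so the foot is P_0 − t·n = (-3, -15, 5) − (-9)·(1, 0, 0) = (6, -15, 5).

(6, -15, 5)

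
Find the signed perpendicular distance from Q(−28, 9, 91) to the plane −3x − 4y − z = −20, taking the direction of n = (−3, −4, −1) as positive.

n·Q − (-20) = -23.
|n| = √26, so the signed distance is -23√26/26.

-23√26/26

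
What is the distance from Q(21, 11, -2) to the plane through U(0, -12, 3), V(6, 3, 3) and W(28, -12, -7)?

11/15

UV = (6, 15, 0) and UW = (28, 0, -10), so a normal is n = UV × UW = (-150, 60, -420).
d = |(-150)·21 + 60·11 + (-420)·(-2) − (-1980)| / √(22500 + 3600 + 176400) = |330| / 450 = 11/15.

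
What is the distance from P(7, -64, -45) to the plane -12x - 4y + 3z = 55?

18/13

n = (-12, -4, 3); n·P − 55 = -18; |n| = 13; distance = 18/13.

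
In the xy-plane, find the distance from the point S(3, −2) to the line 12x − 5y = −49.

95/13

The normal to the line is n = (12, −5) with |n| = 13.
|n·S − (-49)| = |46 − (-49)| = 95, so the distance is 95/13.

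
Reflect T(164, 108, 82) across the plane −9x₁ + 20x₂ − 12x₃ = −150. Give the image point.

(3992/25, 588/5, 1906/25)

n = (−9, 20, −12), |n|² = 625, n·T − (-150) = -150, so t = -150/625 = -6/25.
Foot F = T − (-6/25)·n = (4046/25, 564/5, 1978/25); the reflection is 2F − T = (3992/25, 588/5, 1906/25).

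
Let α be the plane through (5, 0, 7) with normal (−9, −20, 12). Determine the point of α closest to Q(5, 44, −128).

(-31, -36, -80)

The perpendicular from Q has direction n = (−9, −20, 12): r = (5, 44, −128) + t(−9, −20, 12).
Substitute into the plane: n·(Q + tn) = 39 gives -2461 + 625t = 39, so t = 4.
Foot = (5, 44, −128) + 4·(−9, −20, 12) = (−31, −36, −80).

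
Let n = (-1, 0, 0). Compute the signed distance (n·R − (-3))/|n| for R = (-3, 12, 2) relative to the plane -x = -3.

6

n·R − (-3) = 6.
|n| = 1, so the signed distance is 6/1 = 6.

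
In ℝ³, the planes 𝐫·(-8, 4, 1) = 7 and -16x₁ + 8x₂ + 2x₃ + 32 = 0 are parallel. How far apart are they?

23/9

Divide the second equation by 2 to match normals: -8x₁ + 4x₂ + x₃ = -16.
Both planes have normal n = (-8, 4, 1), |n| = 9. Any point on the first plane is at distance |(-16) − 7|/|n| = 23/9 from the second.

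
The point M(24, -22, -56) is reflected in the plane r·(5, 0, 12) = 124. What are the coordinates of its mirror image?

(64, -22, 40)

n = (5, 0, 12), |n|² = 169, n·M − 124 = -676, so t = -676/169 = -4.
Foot F = M − (-4)·n = (44, -22, -8); the reflection is 2F − M = (64, -22, 40).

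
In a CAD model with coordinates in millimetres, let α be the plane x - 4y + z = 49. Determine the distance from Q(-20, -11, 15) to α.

5√2/3

d = |1·(-20) + (-4)·(-11) + 1·15 − 49| / √(1 + 16 + 1) = |-10| / (3√2) = 5√2/3.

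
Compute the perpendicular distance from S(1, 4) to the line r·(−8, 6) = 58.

21/5

The normal to the line is n = (−8, 6) with |n| = 10.
|n·S − 58| = |16 − 58| = 42, so the distance is 42/10 = 21/5.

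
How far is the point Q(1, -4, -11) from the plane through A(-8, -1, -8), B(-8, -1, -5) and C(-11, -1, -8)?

AB = (0, 0, 3) and AC = (-3, 0, 0), so a normal is n = AB × AC = (0, -9, 0).
d = |(-9)·(-4) − 9| / √(0 + 81 + 0) = |27| / 9 = 3.

3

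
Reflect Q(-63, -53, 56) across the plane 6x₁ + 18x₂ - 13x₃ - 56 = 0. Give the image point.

(-15, 91, -48)

With n = (6, 18, -13), the signed offset is (n·Q − 56)/|n|² = -2116/529 = -4.
Q' = Q − 2t·n = (-63, -53, 56) − (-8)·(6, 18, -13) = (-15, 91, -48).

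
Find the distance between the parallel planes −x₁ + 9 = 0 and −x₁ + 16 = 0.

7

With common normal n = (−1, 0, 0) (|n| = 1), the distance is |(-9) − (-16)|/|n| = 7/1 = 7.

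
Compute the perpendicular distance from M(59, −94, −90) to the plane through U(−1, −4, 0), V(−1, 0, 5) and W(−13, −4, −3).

UV = (0, 4, 5) and UW = (−12, 0, −3), so a normal is n = UV × UW = (−12, −60, 48).
Then n·(59, −94, −90) − 252 = 360.
|n| = √(144 + 3600 + 2304) = 12√42, so the distance is |360|/(12√42) = 30/√42.

5√42/7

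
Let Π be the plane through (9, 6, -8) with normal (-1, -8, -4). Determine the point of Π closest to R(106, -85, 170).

n = (-1, -8, -4), |n|² = 81, and n·R − (-25) = -81.
t = -81/81 = -1, so the foot is R − t·n = (106, -85, 170) − (-1)·(-1, -8, -4) = (105, -93, 166).

(105, -93, 166)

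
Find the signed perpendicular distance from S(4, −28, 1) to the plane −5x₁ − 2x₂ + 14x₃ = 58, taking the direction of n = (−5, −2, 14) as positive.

-8/15

n·S − 58 = -8.
|n| = 15, so the signed distance is -8/15.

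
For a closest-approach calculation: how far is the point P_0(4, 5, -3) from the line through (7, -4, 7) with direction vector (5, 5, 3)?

√190

Direction vector d = (5, 5, 3).
AP = (-3, 9, -10); AP·d = 0, |AP|² = 190, |d|² = 59.
distance² = |AP|² − (AP·d)²/|d|² = 190 − 0/59 = 190, so the distance is √190.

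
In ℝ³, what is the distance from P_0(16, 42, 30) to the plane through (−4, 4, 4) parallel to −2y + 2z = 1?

Parallel planes share the normal n = (0, −2, 2); since (−4, 4, 4) lies on the plane, its equation is −2y + 2z = 0.
Then n·(16, 42, 30) − 0 = −24.
|n| = √(0 + 4 + 4) = 2√2, so the distance is |-24|/(2√2) = 6√2.

6√2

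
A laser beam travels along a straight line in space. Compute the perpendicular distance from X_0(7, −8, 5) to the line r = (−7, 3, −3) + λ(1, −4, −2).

3√33

Direction vector d = (1, −4, −2).
AP = (14, −11, 8), and AP × d = (54, 36, −45).
|AP × d|² = 6237 and |d|² = 21, so the distance is √(6237/21) = √297 = 3√33.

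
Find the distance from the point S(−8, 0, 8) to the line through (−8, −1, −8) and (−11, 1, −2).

√61

A direction vector is d = (−3, 2, 6).
AP = (0, 1, 16), and AP × d = (−26, −48, 3).
|AP × d|² = 2989 and |d|² = 49, so the distance is √(2989/49) = √61.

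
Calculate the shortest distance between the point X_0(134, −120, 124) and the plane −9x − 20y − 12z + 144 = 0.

Normal vector n = (−9, −20, −12), and n·(134, −120, 124) − (−144) = −150.
|n| = √(81 + 400 + 144) = 25, so the distance is |-150|/25 = 6.

6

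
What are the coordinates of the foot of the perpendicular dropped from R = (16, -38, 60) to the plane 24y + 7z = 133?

(16, -14, 67)

n = (0, 24, 7), |n|² = 625, and n·R − 133 = -625.
t = -625/625 = -1, so the foot is R − t·n = (16, -38, 60) − (-1)·(0, 24, 7) = (16, -14, 67).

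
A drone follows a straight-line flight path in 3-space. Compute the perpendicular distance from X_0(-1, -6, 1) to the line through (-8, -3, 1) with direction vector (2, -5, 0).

√29

Direction vector d = (2, -5, 0).
AP = (7, -3, 0), and AP × d = (0, 0, -29).
|AP × d|² = 841 and |d|² = 29, so the distance is √(841/29) = √29.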